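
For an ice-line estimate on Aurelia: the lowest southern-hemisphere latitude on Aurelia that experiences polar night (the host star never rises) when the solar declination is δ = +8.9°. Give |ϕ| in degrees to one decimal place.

|ϕ| = 81.1°

Polar night requires cos h₀ = −tan ϕ tan δ ≥ 1, i.e. tan ϕ tan δ ≤ −1.
The boundary is |tan ϕ| · |tan δ| = 1, so |ϕ| = 90° − |δ| = 90° − 8.9° = 81.1° in the southern hemisphere.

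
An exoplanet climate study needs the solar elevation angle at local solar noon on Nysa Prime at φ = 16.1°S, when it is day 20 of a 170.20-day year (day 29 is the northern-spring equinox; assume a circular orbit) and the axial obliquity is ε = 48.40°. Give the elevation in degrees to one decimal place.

Solar longitude: λ_s = 360° × (20 − 29)/170.20 = -19.036°, i.e. -19.036° + 360° = 340.964°.
sin δ = sin 48.40° × sin 340.964° = -0.24391, so δ = -14.117°.
At local noon the hour angle is zero, so the zenith angle equals |φ − δ| = |-16.1° − (-14.117°)| = 1.983°.
Elevation = 90° − 1.983° = 88.0°.

88.0°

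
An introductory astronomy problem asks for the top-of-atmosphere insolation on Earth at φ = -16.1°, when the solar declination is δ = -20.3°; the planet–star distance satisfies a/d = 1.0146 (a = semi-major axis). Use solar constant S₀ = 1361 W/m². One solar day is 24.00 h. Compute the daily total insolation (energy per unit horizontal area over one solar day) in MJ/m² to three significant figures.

40.7 MJ/m²

cos H₀ = −tan(-16.1°) tan(-20.300°) = -0.1068, H₀ = 1.6778 rad.
Bracket: H₀ sin φ sin δ + cos φ cos δ sin H₀ = 1.6778×-0.27731×-0.34694 + 0.96078×0.93789×0.99428 = 0.161421 + 0.895952 = 1.057373.
Inverse-square distance factor (a/d)² = 1.0146² = 1.029413.
Q̄ = (S₀/π) × 1.029413 × [bracket] = (1361/π) × 1.029413 × 1.057373 = 471.55 W/m².
Daily total = Q̄ × 24.00 h × 3600 s/h = 471.55 × 24.00 × 3600 / 10⁶ = 40.74 MJ/m².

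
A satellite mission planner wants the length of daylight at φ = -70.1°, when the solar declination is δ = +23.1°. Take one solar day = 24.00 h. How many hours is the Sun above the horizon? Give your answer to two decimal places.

0.00 h

cos H₀ = −tan φ · tan δ = 1.1783 ≥ 1, so the Sun never rises (polar night) and H₀ = 0.
Daylight = 2H₀/(2π) × 24.00 h = (0.0000/π) × 24.00 = 0.00 h.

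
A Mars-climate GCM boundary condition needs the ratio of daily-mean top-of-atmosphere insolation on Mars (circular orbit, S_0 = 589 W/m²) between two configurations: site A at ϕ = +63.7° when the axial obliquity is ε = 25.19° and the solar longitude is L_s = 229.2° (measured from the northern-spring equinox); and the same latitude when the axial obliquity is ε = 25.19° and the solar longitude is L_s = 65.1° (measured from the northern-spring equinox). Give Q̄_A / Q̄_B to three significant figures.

— Configuration A (ϕ=+63.7°):
Solar declination: sin δ = sin ε · sin L_s = sin 25.19° × sin 229.2° = -0.32219, so δ = -18.796°.
cos h₀ = −tan(+63.7°) tan(-18.796°) = 0.6886, h₀ = 0.8112 rad.
Bracket: h₀ sin ϕ sin δ + cos ϕ cos δ sin h₀ = 0.8112×0.89649×-0.32219 + 0.44307×0.94667×0.72511 = -0.234307 + 0.304141 = 0.069834.
Q̄ = (S_0/π) × [bracket] = (589/π) × 0.069834 = 13.093 W/m².
— Configuration B (ϕ=+63.7°):
Solar declination: sin δ = sin ε · sin L_s = sin 25.19° × sin 65.1° = 0.38606, so δ = +22.709°.
cos h₀ = −tan(+63.7°) tan(+22.709°) = -0.8468, h₀ = 2.5807 rad.
Bracket: h₀ sin ϕ sin δ + cos ϕ cos δ sin h₀ = 2.5807×0.89649×0.38606 + 0.44307×0.92247×0.53195 = 0.893178 + 0.217418 = 1.110596.
Q̄ = (S_0/π) × [bracket] = (589/π) × 1.110596 = 208.22 W/m².
Ratio Q̄_A / Q̄_B = 13.093 / 208.22 = 0.06288.

Q̄_A / Q̄_B ≈ 0.0629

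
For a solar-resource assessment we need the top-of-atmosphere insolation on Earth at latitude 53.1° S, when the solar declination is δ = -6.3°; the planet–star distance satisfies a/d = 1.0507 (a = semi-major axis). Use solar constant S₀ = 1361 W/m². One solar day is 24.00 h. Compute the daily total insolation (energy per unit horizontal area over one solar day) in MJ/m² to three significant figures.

cos H₀ = −tan(-53.1°) tan(-6.300°) = -0.1470, H₀ = 1.7184 rad.
Bracket: H₀ sin φ sin δ + cos φ cos δ sin H₀ = 1.7184×-0.79968×-0.10973 + 0.60042×0.99396×0.98913 = 0.150788 + 0.590306 = 0.741094.
Inverse-square distance factor (a/d)² = 1.0507² = 1.103970.
Q̄ = (S₀/π) × 1.103970 × [bracket] = (1361/π) × 1.103970 × 0.741094 = 354.44 W/m².
Daily total = Q̄ × 24.00 h × 3600 s/h = 354.44 × 24.00 × 3600 / 10⁶ = 30.62 MJ/m².

30.6 MJ/m²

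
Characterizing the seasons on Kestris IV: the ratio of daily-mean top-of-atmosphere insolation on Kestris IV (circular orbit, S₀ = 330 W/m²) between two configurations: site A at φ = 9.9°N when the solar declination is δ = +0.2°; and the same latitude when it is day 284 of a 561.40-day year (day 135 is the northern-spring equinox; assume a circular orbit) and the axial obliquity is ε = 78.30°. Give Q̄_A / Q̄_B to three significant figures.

Q̄_A / Q̄_B ≈ 1.79

— Configuration A (φ=+9.9°):
cos H₀ = −tan(+9.9°) tan(+0.200°) = -0.0006, H₀ = 1.5714 rad.
Bracket: H₀ sin φ sin δ + cos φ cos δ sin H₀ = 1.5714×0.17193×0.00349 + 0.98511×0.99999×1.00000 = 0.000943 + 0.985100 = 0.986043.
Q̄ = (S₀/π) × [bracket] = (330/π) × 0.986043 = 103.58 W/m².
— Configuration B (φ=+9.9°):
Solar longitude: λ_s = 360° × (284 − 135)/561.40 = 95.547°.
sin δ = sin 78.30° × sin 95.547° = 0.97464, so δ = +77.068°.
cos H₀ = −tan(+9.9°) tan(+77.068°) = -0.7601, H₀ = 2.4343 rad.
Bracket: H₀ sin φ sin δ + cos φ cos δ sin H₀ = 2.4343×0.17193×0.97464 + 0.98511×0.22379×0.64981 = 0.407915 + 0.143256 = 0.551171.
Q̄ = (S₀/π) × [bracket] = (330/π) × 0.551171 = 57.896 W/m².
Ratio Q̄_A / Q̄_B = 103.58 / 57.896 = 1.789.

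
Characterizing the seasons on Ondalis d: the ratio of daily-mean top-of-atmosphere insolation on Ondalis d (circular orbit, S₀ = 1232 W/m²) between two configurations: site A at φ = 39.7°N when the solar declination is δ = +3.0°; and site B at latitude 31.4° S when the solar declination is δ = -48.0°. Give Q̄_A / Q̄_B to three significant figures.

— Configuration A (φ=+39.7°):
cos H₀ = −tan(+39.7°) tan(+3.000°) = -0.0435, H₀ = 1.6143 rad.
Bracket: H₀ sin φ sin δ + cos φ cos δ sin H₀ = 1.6143×0.63877×0.05234 + 0.76940×0.99863×0.99905 = 0.053971 + 0.767616 = 0.821587.
Q̄ = (S₀/π) × [bracket] = (1232/π) × 0.821587 = 322.19 W/m².
— Configuration B (φ=-31.4°):
cos H₀ = −tan(-31.4°) tan(-48.000°) = -0.6779, H₀ = 2.3157 rad.
Bracket: H₀ sin φ sin δ + cos φ cos δ sin H₀ = 2.3157×-0.52101×-0.74314 + 0.85355×0.66913×0.73513 = 0.896601 + 0.419859 = 1.316460.
Q̄ = (S₀/π) × [bracket] = (1232/π) × 1.316460 = 516.26 W/m².
Ratio Q̄_A / Q̄_B = 322.19 / 516.26 = 0.6241.

Q̄_A / Q̄_B ≈ 0.624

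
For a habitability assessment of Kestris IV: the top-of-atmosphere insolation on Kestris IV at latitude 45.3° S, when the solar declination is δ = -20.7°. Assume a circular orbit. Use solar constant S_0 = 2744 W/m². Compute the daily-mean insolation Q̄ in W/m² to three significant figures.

Q̄ ≈ 962 W/m²

cos h₀ = −tan(-45.3°) tan(-20.700°) = -0.3818, h₀ = 1.9626 rad.
Bracket: h₀ sin ϕ sin δ + cos ϕ cos δ sin h₀ = 1.9626×-0.71080×-0.35347 + 0.70339×0.93544×0.92423 = 0.493096 + 0.608124 = 1.101220.
Q̄ = (S_0/π) × [bracket] = (2744/π) × 1.101220 = 961.9 W/m².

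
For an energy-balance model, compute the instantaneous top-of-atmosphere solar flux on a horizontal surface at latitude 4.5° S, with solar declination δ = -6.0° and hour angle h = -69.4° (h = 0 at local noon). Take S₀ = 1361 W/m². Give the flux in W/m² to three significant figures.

cos θ_z = sin φ sin δ + cos φ cos δ cos h = 0.008201 + 0.348836 = 0.357037.
Flux = S₀ · cos θ_z = 1361 × 0.357037 = 485.9 W/m².

486 W/m²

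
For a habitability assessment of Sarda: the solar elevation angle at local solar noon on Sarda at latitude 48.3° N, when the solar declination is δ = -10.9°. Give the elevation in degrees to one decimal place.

30.8°

At local noon the hour angle is zero, so the zenith angle equals |φ − δ| = |+48.3° − (-10.900°)| = 59.200°.
Elevation = 90° − 59.200° = 30.8°.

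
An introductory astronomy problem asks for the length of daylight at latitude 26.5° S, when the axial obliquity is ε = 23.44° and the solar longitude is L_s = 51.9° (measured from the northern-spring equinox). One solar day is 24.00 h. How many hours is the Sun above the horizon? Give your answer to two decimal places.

10.74 h

Solar declination: sin δ = sin ε · sin L_s = sin 23.44° × sin 51.9° = 0.31303, so δ = +18.242°.
cos h₀ = −tan ϕ · tan δ = −tan(-26.5°) × tan(+18.242°) = 0.1643, so h₀ = 1.4057 rad = 80.54°.
Daylight = 2h₀/(2π) × 24.00 h = (1.4057/π) × 24.00 = 10.74 h.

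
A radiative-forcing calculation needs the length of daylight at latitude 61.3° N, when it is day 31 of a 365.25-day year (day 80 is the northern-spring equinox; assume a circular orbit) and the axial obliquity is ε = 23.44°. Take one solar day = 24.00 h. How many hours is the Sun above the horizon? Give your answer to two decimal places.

Solar longitude: L_s = 360° × (31 − 80)/365.25 = -48.296°, i.e. -48.296° + 360° = 311.704°.
sin δ = sin 23.44° × sin 311.704° = -0.29698, so δ = -17.277°.
cos h₀ = −tan ϕ · tan δ = −tan(+61.3°) × tan(-17.277°) = 0.5681, so h₀ = 0.9666 rad = 55.38°.
Daylight = 2h₀/(2π) × 24.00 h = (0.9666/π) × 24.00 = 7.38 h.

7.38 h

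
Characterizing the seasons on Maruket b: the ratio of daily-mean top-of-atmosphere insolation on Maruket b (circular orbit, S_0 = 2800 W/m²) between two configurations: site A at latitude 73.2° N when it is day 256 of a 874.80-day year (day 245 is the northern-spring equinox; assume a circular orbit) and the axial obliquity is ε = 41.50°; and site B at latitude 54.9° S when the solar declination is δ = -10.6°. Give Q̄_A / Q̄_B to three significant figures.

Q̄_A / Q̄_B ≈ 0.452

— Configuration A (ϕ=+73.2°):
Solar longitude: L_s = 360° × (256 − 245)/874.80 = 4.527°.
sin δ = sin 41.50° × sin 4.527° = 0.05230, so δ = +2.998°.
cos h₀ = −tan(+73.2°) tan(+2.998°) = -0.1735, h₀ = 1.7451 rad.
Bracket: h₀ sin ϕ sin δ + cos ϕ cos δ sin h₀ = 1.7451×0.95732×0.05230 + 0.28903×0.99863×0.98484 = 0.087373 + 0.284258 = 0.371631.
Q̄ = (S_0/π) × [bracket] = (2800/π) × 0.371631 = 331.22 W/m².
— Configuration B (ϕ=-54.9°):
cos h₀ = −tan(-54.9°) tan(-10.600°) = -0.2663, h₀ = 1.8403 rad.
Bracket: h₀ sin ϕ sin δ + cos ϕ cos δ sin h₀ = 1.8403×-0.81815×-0.18395 + 0.57501×0.98294×0.96390 = 0.276963 + 0.544797 = 0.821760.
Q̄ = (S_0/π) × [bracket] = (2800/π) × 0.821760 = 732.41 W/m².
Ratio Q̄_A / Q̄_B = 331.22 / 732.41 = 0.4522.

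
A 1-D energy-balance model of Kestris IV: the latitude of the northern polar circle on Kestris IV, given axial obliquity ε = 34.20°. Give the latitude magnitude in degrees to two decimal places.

55.80°

The polar circle is the lowest latitude that experiences at least one full rotation of continuous daylight at the northern-summer solstice; it lies at |ϕ| = 90° − ε = 90° − 34.20° = 55.80°.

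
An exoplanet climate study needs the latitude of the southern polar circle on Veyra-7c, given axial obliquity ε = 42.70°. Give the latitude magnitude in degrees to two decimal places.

47.30°

The polar circle is the lowest latitude that experiences at least one full rotation of continuous darkness at the northern-summer solstice; it lies at |ϕ| = 90° − ε = 90° − 42.70° = 47.30°.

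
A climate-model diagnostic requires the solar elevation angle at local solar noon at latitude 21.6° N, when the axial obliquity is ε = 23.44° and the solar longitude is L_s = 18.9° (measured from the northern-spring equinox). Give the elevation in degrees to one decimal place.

Solar declination: sin δ = sin ε · sin L_s = sin 23.44° × sin 18.9° = 0.12885, so δ = +7.403°.
At local noon the hour angle is zero, so the zenith angle equals |ϕ − δ| = |+21.6° − (+7.403°)| = 14.197°.
Elevation = 90° − 14.197° = 75.8°.

75.8°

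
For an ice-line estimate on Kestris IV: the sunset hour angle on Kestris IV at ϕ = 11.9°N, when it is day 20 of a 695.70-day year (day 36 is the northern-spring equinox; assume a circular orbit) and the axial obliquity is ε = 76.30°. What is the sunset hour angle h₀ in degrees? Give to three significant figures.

Solar longitude: L_s = 360° × (20 − 36)/695.70 = -8.279°, i.e. -8.279° + 360° = 351.721°.
sin δ = sin 76.30° × sin 351.721° = -0.13990, so δ = -8.042°.
cos h₀ = −tan ϕ · tan δ = −tan(+11.9°) × tan(-8.042°) = 0.0298, so h₀ = 1.5410 rad = 88.29°.

h₀ = 88.3°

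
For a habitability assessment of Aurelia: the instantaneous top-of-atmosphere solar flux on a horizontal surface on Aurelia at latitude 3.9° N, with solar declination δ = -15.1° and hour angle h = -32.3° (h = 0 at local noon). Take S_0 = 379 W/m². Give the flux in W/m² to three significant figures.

cos θ_z = sin ϕ sin δ + cos ϕ cos δ cos h = -0.017718 + 0.814187 = 0.796469.
Flux = S_0 · cos θ_z = 379 × 0.796469 = 301.9 W/m².

302 W/m²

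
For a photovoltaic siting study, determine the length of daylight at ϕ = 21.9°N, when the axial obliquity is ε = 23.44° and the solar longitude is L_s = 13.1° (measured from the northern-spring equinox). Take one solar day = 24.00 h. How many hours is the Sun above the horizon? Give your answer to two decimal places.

12.28 h

Solar declination: sin δ = sin ε · sin L_s = sin 23.44° × sin 13.1° = 0.09016, so δ = +5.173°.
cos h₀ = −tan ϕ · tan δ = −tan(+21.9°) × tan(+5.173°) = -0.0364, so h₀ = 1.6072 rad = 92.09°.
Daylight = 2h₀/(2π) × 24.00 h = (1.6072/π) × 24.00 = 12.28 h.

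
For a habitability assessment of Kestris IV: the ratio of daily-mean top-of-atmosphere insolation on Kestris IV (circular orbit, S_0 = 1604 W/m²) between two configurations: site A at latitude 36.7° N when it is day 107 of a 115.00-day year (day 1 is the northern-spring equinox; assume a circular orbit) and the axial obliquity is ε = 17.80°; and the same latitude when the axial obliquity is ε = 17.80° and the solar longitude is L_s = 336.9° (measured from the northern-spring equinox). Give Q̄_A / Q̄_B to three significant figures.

— Configuration A (ϕ=+36.7°):
Solar longitude: L_s = 360° × (107 − 1)/115.00 = 331.826°.
sin δ = sin 17.80° × sin 331.826° = -0.14433, so δ = -8.299°.
cos h₀ = −tan(+36.7°) tan(-8.299°) = 0.1087, h₀ = 1.4619 rad.
Bracket: h₀ sin ϕ sin δ + cos ϕ cos δ sin h₀ = 1.4619×0.59763×-0.14433 + 0.80178×0.98953×0.99407 = -0.126098 + 0.788681 = 0.662583.
Q̄ = (S_0/π) × [bracket] = (1604/π) × 0.662583 = 338.29 W/m².
— Configuration B (ϕ=+36.7°):
Solar declination: sin δ = sin ε · sin L_s = sin 17.80° × sin 336.9° = -0.11994, so δ = -6.888°.
cos h₀ = −tan(+36.7°) tan(-6.888°) = 0.0900, h₀ = 1.4806 rad.
Bracket: h₀ sin ϕ sin δ + cos ϕ cos δ sin h₀ = 1.4806×0.59763×-0.11994 + 0.80178×0.99278×0.99594 = -0.106129 + 0.792759 = 0.686630.
Q̄ = (S_0/π) × [bracket] = (1604/π) × 0.686630 = 350.57 W/m².
Ratio Q̄_A / Q̄_B = 338.29 / 350.57 = 0.9650.

Q̄_A / Q̄_B ≈ 0.965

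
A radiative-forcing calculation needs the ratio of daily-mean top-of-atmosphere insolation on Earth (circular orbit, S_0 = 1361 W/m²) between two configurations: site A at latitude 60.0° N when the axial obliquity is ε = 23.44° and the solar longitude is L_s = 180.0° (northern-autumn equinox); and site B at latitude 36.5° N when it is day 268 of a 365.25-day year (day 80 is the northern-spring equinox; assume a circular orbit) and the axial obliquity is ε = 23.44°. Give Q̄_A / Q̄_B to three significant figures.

Q̄_A / Q̄_B ≈ 0.650

— Configuration A (ϕ=+60.0°):
Solar declination: sin δ = sin ε · sin L_s = sin 23.44° × sin 180.0° = 0.00000, so δ = +0.000°.
cos h₀ = −tan(+60.0°) tan(+0.000°) = -0.0000, h₀ = 1.5708 rad.
Bracket: h₀ sin ϕ sin δ + cos ϕ cos δ sin h₀ = 1.5708×0.86603×0.00000 + 0.50000×1.00000×1.00000 = 0.000000 + 0.500000 = 0.500000.
Q̄ = (S_0/π) × [bracket] = (1361/π) × 0.500000 = 216.61 W/m².
— Configuration B (ϕ=+36.5°):
Solar longitude: L_s = 360° × (268 − 80)/365.25 = 185.298°.
sin δ = sin 23.44° × sin 185.298° = -0.03673, so δ = -2.105°.
cos h₀ = −tan(+36.5°) tan(-2.105°) = 0.0272, h₀ = 1.5436 rad.
Bracket: h₀ sin ϕ sin δ + cos ϕ cos δ sin h₀ = 1.5436×0.59482×-0.03673 + 0.80386×0.99933×0.99963 = -0.033724 + 0.803024 = 0.769300.
Q̄ = (S_0/π) × [bracket] = (1361/π) × 0.769300 = 333.28 W/m².
Ratio Q̄_A / Q̄_B = 216.61 / 333.28 = 0.6499.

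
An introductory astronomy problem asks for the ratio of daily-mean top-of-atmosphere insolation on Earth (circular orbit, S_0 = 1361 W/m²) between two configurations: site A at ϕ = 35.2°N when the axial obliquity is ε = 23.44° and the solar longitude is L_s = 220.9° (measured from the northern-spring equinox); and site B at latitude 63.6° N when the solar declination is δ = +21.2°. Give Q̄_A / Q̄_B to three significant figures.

— Configuration A (ϕ=+35.2°):
Solar declination: sin δ = sin ε · sin L_s = sin 23.44° × sin 220.9° = -0.26045, so δ = -15.097°.
cos h₀ = −tan(+35.2°) tan(-15.097°) = 0.1903, h₀ = 1.3793 rad.
Bracket: h₀ sin ϕ sin δ + cos ϕ cos δ sin h₀ = 1.3793×0.57643×-0.26045 + 0.81714×0.96549×0.98173 = -0.207076 + 0.774527 = 0.567451.
Q̄ = (S_0/π) × [bracket] = (1361/π) × 0.567451 = 245.83 W/m².
— Configuration B (ϕ=+63.6°):
cos h₀ = −tan(+63.6°) tan(+21.200°) = -0.7814, h₀ = 2.4677 rad.
Bracket: h₀ sin ϕ sin δ + cos ϕ cos δ sin h₀ = 2.4677×0.89571×0.36162 + 0.44464×0.93232×0.62407 = 0.799304 + 0.258706 = 1.058010.
Q̄ = (S_0/π) × [bracket] = (1361/π) × 1.058010 = 458.35 W/m².
Ratio Q̄_A / Q̄_B = 245.83 / 458.35 = 0.5363.

Q̄_A / Q̄_B ≈ 0.536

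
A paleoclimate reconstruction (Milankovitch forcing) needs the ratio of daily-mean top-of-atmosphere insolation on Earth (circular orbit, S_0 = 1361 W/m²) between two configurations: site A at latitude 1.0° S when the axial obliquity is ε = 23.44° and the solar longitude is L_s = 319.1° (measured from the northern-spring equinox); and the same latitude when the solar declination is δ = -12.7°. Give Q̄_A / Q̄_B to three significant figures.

— Configuration A (ϕ=-1.0°):
Solar declination: sin δ = sin ε · sin L_s = sin 23.44° × sin 319.1° = -0.26045, so δ = -15.097°.
cos h₀ = −tan(-1.0°) tan(-15.097°) = -0.0047, h₀ = 1.5755 rad.
Bracket: h₀ sin ϕ sin δ + cos ϕ cos δ sin h₀ = 1.5755×-0.01745×-0.26045 + 0.99985×0.96549×0.99999 = 0.007160 + 0.965336 = 0.972496.
Q̄ = (S_0/π) × [bracket] = (1361/π) × 0.972496 = 421.30 W/m².
— Configuration B (ϕ=-1.0°):
cos h₀ = −tan(-1.0°) tan(-12.700°) = -0.0039, h₀ = 1.5747 rad.
Bracket: h₀ sin ϕ sin δ + cos ϕ cos δ sin h₀ = 1.5747×-0.01745×-0.21985 + 0.99985×0.97553×0.99999 = 0.006041 + 0.975374 = 0.981415.
Q̄ = (S_0/π) × [bracket] = (1361/π) × 0.981415 = 425.17 W/m².
Ratio Q̄_A / Q̄_B = 421.30 / 425.17 = 0.9909.

Q̄_A / Q̄_B ≈ 0.991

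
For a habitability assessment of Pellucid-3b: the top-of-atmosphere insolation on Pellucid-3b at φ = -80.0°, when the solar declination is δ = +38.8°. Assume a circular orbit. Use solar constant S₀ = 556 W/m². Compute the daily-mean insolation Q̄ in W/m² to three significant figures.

cos H₀ = −tan(-80.0°) tan(+38.800°) = 4.5598 ≥ 1 ⇒ polar night, H₀ = 0 and Q̄ = 0.

Q̄ ≈ 0.00 W/m²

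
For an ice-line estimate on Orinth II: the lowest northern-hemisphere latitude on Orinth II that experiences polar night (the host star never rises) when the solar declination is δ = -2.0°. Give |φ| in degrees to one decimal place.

Polar night requires cos H₀ = −tan φ tan δ ≥ 1, i.e. tan φ tan δ ≤ −1.
The boundary is |tan φ| · |tan δ| = 1, so |φ| = 90° − |δ| = 90° − 2.0° = 88.0° in the northern hemisphere.

|φ| = 88.0°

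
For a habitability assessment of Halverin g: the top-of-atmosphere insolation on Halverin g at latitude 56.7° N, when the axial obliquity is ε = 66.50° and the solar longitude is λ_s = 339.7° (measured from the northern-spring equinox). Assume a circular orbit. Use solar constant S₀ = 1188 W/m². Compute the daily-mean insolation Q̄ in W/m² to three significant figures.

Solar declination: sin δ = sin ε · sin λ_s = sin 66.50° × sin 339.7° = -0.31816, so δ = -18.552°.
cos H₀ = −tan(+56.7°) tan(-18.552°) = 0.5109, H₀ = 1.0346 rad.
Bracket: H₀ sin φ sin δ + cos φ cos δ sin H₀ = 1.0346×0.83581×-0.31816 + 0.54902×0.94804×0.85964 = -0.275122 + 0.447437 = 0.172315.
Q̄ = (S₀/π) × [bracket] = (1188/π) × 0.172315 = 65.16 W/m².

Q̄ ≈ 65.2 W/m²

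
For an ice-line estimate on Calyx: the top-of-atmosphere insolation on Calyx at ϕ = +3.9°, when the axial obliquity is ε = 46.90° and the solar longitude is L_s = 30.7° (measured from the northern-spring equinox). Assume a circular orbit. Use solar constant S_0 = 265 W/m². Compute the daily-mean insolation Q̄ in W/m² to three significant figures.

Solar declination: sin δ = sin ε · sin L_s = sin 46.90° × sin 30.7° = 0.37278, so δ = +21.887°.
cos h₀ = −tan(+3.9°) tan(+21.887°) = -0.0274, h₀ = 1.5982 rad.
Bracket: h₀ sin ϕ sin δ + cos ϕ cos δ sin h₀ = 1.5982×0.06802×0.37278 + 0.99768×0.92792×0.99962 = 0.040525 + 0.925415 = 0.965940.
Q̄ = (S_0/π) × [bracket] = (265/π) × 0.965940 = 81.48 W/m².

Q̄ ≈ 81.5 W/m²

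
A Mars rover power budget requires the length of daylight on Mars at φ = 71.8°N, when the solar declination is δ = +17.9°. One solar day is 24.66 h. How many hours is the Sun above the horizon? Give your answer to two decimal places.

cos H₀ = −tan φ · tan δ = −tan(+71.8°) × tan(+17.900°) = -0.9824, so H₀ = 2.9536 rad = 169.23°.
Daylight = 2H₀/(2π) × 24.66 h = (2.9536/π) × 24.66 = 23.18 h.

23.18 h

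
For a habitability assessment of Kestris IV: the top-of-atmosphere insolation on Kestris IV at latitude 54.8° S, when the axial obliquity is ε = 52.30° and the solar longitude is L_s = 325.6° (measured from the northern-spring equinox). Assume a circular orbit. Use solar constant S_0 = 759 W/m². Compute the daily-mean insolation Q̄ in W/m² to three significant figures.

Q̄ ≈ 296 W/m²

Solar declination: sin δ = sin ε · sin L_s = sin 52.30° × sin 325.6° = -0.44702, so δ = -26.552°.
cos h₀ = −tan(-54.8°) tan(-26.552°) = -0.7084, h₀ = 2.3580 rad.
Bracket: h₀ sin ϕ sin δ + cos ϕ cos δ sin h₀ = 2.3580×-0.81714×-0.44702 + 0.57643×0.89453×0.70581 = 0.861325 + 0.363940 = 1.225265.
Q̄ = (S_0/π) × [bracket] = (759/π) × 1.225265 = 296.0 W/m².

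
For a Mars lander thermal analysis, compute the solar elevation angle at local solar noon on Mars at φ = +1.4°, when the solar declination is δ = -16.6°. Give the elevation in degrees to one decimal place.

72.0°

At local noon the hour angle is zero, so the zenith angle equals |φ − δ| = |+1.4° − (-16.600°)| = 18.000°.
Elevation = 90° − 18.000° = 72.0°.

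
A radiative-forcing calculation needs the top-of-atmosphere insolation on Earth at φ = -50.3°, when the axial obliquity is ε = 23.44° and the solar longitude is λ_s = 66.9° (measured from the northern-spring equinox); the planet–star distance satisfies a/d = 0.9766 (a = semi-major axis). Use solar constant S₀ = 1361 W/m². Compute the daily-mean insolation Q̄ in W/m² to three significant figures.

Q̄ ≈ 91.0 W/m²

Solar declination: sin δ = sin ε · sin λ_s = sin 23.44° × sin 66.9° = 0.36589, so δ = +21.463°.
cos H₀ = −tan(-50.3°) tan(+21.463°) = 0.4736, H₀ = 1.0775 rad.
Bracket: H₀ sin φ sin δ + cos φ cos δ sin H₀ = 1.0775×-0.76940×0.36589 + 0.63877×0.93066×0.88076 = -0.303333 + 0.523592 = 0.220259.
Inverse-square distance factor (a/d)² = 0.9766² = 0.953748.
Q̄ = (S₀/π) × 0.953748 × [bracket] = (1361/π) × 0.953748 × 0.220259 = 91.01 W/m².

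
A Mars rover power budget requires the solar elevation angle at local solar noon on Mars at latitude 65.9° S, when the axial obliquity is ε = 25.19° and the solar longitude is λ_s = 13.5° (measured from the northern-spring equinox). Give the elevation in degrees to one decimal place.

18.4°

Solar declination: sin δ = sin ε · sin λ_s = sin 25.19° × sin 13.5° = 0.09936, so δ = +5.702°.
At local noon the hour angle is zero, so the zenith angle equals |φ − δ| = |-65.9° − (+5.702°)| = 71.602°.
Elevation = 90° − 71.602° = 18.4°.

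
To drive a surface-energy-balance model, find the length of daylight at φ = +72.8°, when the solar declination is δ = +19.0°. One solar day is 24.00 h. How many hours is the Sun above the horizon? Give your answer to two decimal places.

24.00 h

Sunrise equation: cos H₀ = −tan φ · tan δ = -1.1123 ≤ −1, so the Sun never sets (polar day) and H₀ = π.
Daylight = 2H₀/(2π) × 24.00 h = (3.1416/π) × 24.00 = 24.00 h.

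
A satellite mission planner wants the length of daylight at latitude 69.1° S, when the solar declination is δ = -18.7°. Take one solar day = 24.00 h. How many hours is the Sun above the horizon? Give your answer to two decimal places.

cos h₀ = −tan ϕ · tan δ = −tan(-69.1°) × tan(-18.700°) = -0.8864, so h₀ = 2.6603 rad = 152.42°.
Daylight = 2h₀/(2π) × 24.00 h = (2.6603/π) × 24.00 = 20.32 h.

20.32 h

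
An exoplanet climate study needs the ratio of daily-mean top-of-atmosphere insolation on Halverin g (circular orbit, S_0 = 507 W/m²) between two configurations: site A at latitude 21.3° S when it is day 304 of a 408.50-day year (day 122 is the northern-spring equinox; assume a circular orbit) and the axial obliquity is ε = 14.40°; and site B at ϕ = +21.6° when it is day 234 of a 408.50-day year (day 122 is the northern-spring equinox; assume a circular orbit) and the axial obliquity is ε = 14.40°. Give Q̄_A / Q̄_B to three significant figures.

Q̄_A / Q̄_B ≈ 0.841

— Configuration A (ϕ=-21.3°):
Solar longitude: L_s = 360° × (304 − 122)/408.50 = 160.392°.
sin δ = sin 14.40° × sin 160.392° = 0.08346, so δ = +4.787°.
cos h₀ = −tan(-21.3°) tan(+4.787°) = 0.0327, h₀ = 1.5381 rad.
Bracket: h₀ sin ϕ sin δ + cos ϕ cos δ sin h₀ = 1.5381×-0.36325×0.08346 + 0.93169×0.99651×0.99947 = -0.046630 + 0.927946 = 0.881316.
Q̄ = (S_0/π) × [bracket] = (507/π) × 0.881316 = 142.23 W/m².
— Configuration B (ϕ=+21.6°):
Solar longitude: L_s = 360° × (234 − 122)/408.50 = 98.703°.
sin δ = sin 14.40° × sin 98.703° = 0.24583, so δ = +14.231°.
cos h₀ = −tan(+21.6°) tan(+14.231°) = -0.1004, h₀ = 1.6714 rad.
Bracket: h₀ sin ϕ sin δ + cos ϕ cos δ sin h₀ = 1.6714×0.36812×0.24583 + 0.92978×0.96931×0.99495 = 0.151253 + 0.896694 = 1.047947.
Q̄ = (S_0/π) × [bracket] = (507/π) × 1.047947 = 169.12 W/m².
Ratio Q̄_A / Q̄_B = 142.23 / 169.12 = 0.8410.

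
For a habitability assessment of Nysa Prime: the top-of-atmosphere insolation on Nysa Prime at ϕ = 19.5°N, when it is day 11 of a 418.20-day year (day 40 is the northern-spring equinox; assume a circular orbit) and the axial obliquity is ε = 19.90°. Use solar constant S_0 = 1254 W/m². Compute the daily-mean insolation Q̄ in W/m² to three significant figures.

Q̄ ≈ 343 W/m²

Solar longitude: L_s = 360° × (11 − 40)/418.20 = -24.964°, i.e. -24.964° + 360° = 335.036°.
sin δ = sin 19.90° × sin 335.036° = -0.14366, so δ = -8.260°.
cos h₀ = −tan(+19.5°) tan(-8.260°) = 0.0514, h₀ = 1.5194 rad.
Bracket: h₀ sin ϕ sin δ + cos ϕ cos δ sin h₀ = 1.5194×0.33381×-0.14366 + 0.94264×0.98963×0.99868 = -0.072863 + 0.931633 = 0.858770.
Q̄ = (S_0/π) × [bracket] = (1254/π) × 0.858770 = 342.8 W/m².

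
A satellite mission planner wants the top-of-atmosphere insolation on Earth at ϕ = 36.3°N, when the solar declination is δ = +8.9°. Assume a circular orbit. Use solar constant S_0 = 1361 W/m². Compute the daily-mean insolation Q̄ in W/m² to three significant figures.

Q̄ ≈ 410 W/m²

cos h₀ = −tan(+36.3°) tan(+8.900°) = -0.1150, h₀ = 1.6861 rad.
Bracket: h₀ sin ϕ sin δ + cos ϕ cos δ sin h₀ = 1.6861×0.59201×0.15471 + 0.80593×0.98796×0.99336 = 0.154430 + 0.790940 = 0.945370.
Q̄ = (S_0/π) × [bracket] = (1361/π) × 0.945370 = 409.6 W/m².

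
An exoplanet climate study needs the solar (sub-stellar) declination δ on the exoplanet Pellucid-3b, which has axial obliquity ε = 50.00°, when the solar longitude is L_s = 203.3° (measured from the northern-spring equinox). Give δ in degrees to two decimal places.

sin δ = sin ε · sin L_s = sin 50.00° × sin 203.3° = -0.303005.
δ = arcsin(-0.303005) = -17.64°.

δ = -17.64°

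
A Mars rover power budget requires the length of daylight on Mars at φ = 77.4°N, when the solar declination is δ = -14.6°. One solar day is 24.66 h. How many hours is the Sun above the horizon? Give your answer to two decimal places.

0.00 h

cos H₀ = −tan φ · tan δ = 1.1653 ≥ 1, so the Sun never rises (polar night) and H₀ = 0.
Daylight = 2H₀/(2π) × 24.66 h = (0.0000/π) × 24.66 = 0.00 h.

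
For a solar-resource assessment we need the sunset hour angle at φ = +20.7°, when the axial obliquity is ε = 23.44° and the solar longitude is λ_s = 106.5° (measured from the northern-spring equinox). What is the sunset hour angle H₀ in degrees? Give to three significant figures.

Solar declination: sin δ = sin ε · sin λ_s = sin 23.44° × sin 106.5° = 0.38141, so δ = +22.421°.
cos H₀ = −tan φ · tan δ = −tan(+20.7°) × tan(+22.421°) = -0.1559, so H₀ = 1.7273 rad = 98.97°.

H₀ = 99.0°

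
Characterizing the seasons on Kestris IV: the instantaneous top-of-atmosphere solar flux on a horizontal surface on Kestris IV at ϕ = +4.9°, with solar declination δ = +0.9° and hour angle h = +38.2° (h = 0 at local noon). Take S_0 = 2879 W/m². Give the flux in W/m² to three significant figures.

cos θ_z = sin ϕ sin δ + cos ϕ cos δ cos h = 0.001342 + 0.782888 = 0.784230.
Flux = S_0 · cos θ_z = 2879 × 0.784230 = 2258 W/m².

2.26e+03 W/m²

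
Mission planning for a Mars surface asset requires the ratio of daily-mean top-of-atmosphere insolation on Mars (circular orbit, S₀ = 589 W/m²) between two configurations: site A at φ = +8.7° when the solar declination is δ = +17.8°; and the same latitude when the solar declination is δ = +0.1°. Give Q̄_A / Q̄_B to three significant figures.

— Configuration A (φ=+8.7°):
cos H₀ = −tan(+8.7°) tan(+17.800°) = -0.0491, H₀ = 1.6199 rad.
Bracket: H₀ sin φ sin δ + cos φ cos δ sin H₀ = 1.6199×0.15126×0.30570 + 0.98849×0.95213×0.99879 = 0.074904 + 0.940032 = 1.014936.
Q̄ = (S₀/π) × [bracket] = (589/π) × 1.014936 = 190.28 W/m².
— Configuration B (φ=+8.7°):
cos H₀ = −tan(+8.7°) tan(+0.100°) = -0.0003, H₀ = 1.5711 rad.
Bracket: H₀ sin φ sin δ + cos φ cos δ sin H₀ = 1.5711×0.15126×0.00175 + 0.98849×1.00000×1.00000 = 0.000416 + 0.988490 = 0.988906.
Q̄ = (S₀/π) × [bracket] = (589/π) × 0.988906 = 185.40 W/m².
Ratio Q̄_A / Q̄_B = 190.28 / 185.40 = 1.026.

Q̄_A / Q̄_B ≈ 1.03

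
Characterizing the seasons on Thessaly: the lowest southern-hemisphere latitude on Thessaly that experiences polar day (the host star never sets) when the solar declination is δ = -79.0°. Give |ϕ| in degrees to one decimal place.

Polar day requires cos h₀ = −tan ϕ tan δ ≤ −1, i.e. tan ϕ tan δ ≥ 1.
The boundary is |tan ϕ| · |tan δ| = 1, so |ϕ| = 90° − |δ| = 90° − 79.0° = 11.0° in the southern hemisphere.

|ϕ| = 11.0°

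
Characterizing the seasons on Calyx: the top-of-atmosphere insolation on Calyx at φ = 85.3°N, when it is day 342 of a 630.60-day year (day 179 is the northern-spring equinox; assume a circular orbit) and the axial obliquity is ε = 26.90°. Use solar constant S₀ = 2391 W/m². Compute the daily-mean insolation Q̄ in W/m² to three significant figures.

Solar longitude: λ_s = 360° × (342 − 179)/630.60 = 93.054°.
sin δ = sin 26.90° × sin 93.054° = 0.45179, so δ = +26.859°.
cos H₀ = −tan(+85.3°) tan(+26.859°) = -6.1597 ≤ −1 ⇒ polar day, H₀ = π.
Bracket: H₀ sin φ sin δ + cos φ cos δ sin H₀ = 3.1416×0.99664×0.45179 + 0.08194×0.89212×0.00000 = 1.414574 + 0.000000 = 1.414574.
Q̄ = (S₀/π) × [bracket] = (2391/π) × 1.414574 = 1077 W/m².

Q̄ ≈ 1.08e+03 W/m²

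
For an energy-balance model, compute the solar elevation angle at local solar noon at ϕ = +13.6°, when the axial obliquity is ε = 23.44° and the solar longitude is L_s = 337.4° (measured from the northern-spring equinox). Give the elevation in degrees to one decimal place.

Solar declination: sin δ = sin ε · sin L_s = sin 23.44° × sin 337.4° = -0.15287, so δ = -8.793°.
At local noon the hour angle is zero, so the zenith angle equals |ϕ − δ| = |+13.6° − (-8.793°)| = 22.393°.
Elevation = 90° − 22.393° = 67.6°.

67.6°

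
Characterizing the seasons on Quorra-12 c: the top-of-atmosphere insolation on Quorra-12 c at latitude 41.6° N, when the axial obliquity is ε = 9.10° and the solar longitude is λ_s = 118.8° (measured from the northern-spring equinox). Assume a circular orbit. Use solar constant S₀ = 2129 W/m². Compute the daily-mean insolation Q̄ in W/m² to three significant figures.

Solar declination: sin δ = sin ε · sin λ_s = sin 9.10° × sin 118.8° = 0.13859, so δ = +7.967°.
cos H₀ = −tan(+41.6°) tan(+7.967°) = -0.1242, H₀ = 1.6954 rad.
Bracket: H₀ sin φ sin δ + cos φ cos δ sin H₀ = 1.6954×0.66393×0.13859 + 0.74780×0.99035×0.99225 = 0.156001 + 0.734844 = 0.890845.
Q̄ = (S₀/π) × [bracket] = (2129/π) × 0.890845 = 603.7 W/m².

Q̄ ≈ 604 W/m²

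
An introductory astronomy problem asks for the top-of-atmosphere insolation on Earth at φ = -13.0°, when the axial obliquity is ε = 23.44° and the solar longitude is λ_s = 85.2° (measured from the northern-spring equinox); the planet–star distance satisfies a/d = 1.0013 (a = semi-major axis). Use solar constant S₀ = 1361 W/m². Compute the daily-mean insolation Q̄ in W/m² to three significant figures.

Solar declination: sin δ = sin ε · sin λ_s = sin 23.44° × sin 85.2° = 0.39639, so δ = +23.353°.
cos H₀ = −tan(-13.0°) tan(+23.353°) = 0.0997, H₀ = 1.4710 rad.
Bracket: H₀ sin φ sin δ + cos φ cos δ sin H₀ = 1.4710×-0.22495×0.39639 + 0.97437×0.91808×0.99502 = -0.131166 + 0.890095 = 0.758929.
Inverse-square distance factor (a/d)² = 1.0013² = 1.002602.
Q̄ = (S₀/π) × 1.002602 × [bracket] = (1361/π) × 1.002602 × 0.758929 = 329.6 W/m².

Q̄ ≈ 330 W/m²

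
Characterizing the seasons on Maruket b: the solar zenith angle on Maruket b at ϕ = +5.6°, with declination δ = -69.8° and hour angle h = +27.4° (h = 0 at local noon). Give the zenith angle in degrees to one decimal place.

cos θ_z = sin ϕ sin δ + cos ϕ cos δ cos h = -0.091581 + 0.305098 = 0.213517.
θ_z = arccos(0.213517) = 77.7°.

θ_z = 77.7°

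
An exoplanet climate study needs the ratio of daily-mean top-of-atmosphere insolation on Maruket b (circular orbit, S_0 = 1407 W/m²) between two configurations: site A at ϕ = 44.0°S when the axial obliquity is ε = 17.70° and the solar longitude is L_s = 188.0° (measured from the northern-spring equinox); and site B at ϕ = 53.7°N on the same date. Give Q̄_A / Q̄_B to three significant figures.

Q̄_A / Q̄_B ≈ 1.42

— Configuration A (ϕ=-44.0°):
Solar declination: sin δ = sin ε · sin L_s = sin 17.70° × sin 188.0° = -0.04231, so δ = -2.425°.
cos h₀ = −tan(-44.0°) tan(-2.425°) = -0.0409, h₀ = 1.6117 rad.
Bracket: h₀ sin ϕ sin δ + cos ϕ cos δ sin h₀ = 1.6117×-0.69466×-0.04231 + 0.71934×0.99910×0.99916 = 0.047370 + 0.718089 = 0.765459.
Q̄ = (S_0/π) × [bracket] = (1407/π) × 0.765459 = 342.82 W/m².
— Configuration B (ϕ=+53.7°):
cos h₀ = −tan(+53.7°) tan(-2.425°) = 0.0577, h₀ = 1.5131 rad.
Bracket: h₀ sin ϕ sin δ + cos ϕ cos δ sin h₀ = 1.5131×0.80593×-0.04231 + 0.59201×0.99910×0.99834 = -0.051595 + 0.590495 = 0.538900.
Q̄ = (S_0/π) × [bracket] = (1407/π) × 0.538900 = 241.35 W/m².
Ratio Q̄_A / Q̄_B = 342.82 / 241.35 = 1.420.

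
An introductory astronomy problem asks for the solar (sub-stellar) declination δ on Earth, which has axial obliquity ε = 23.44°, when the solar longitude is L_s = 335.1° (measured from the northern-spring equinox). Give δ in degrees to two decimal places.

δ = -9.64°

sin δ = sin ε · sin L_s = sin 23.44° × sin 335.1° = -0.167483.
δ = arcsin(-0.167483) = -9.64°.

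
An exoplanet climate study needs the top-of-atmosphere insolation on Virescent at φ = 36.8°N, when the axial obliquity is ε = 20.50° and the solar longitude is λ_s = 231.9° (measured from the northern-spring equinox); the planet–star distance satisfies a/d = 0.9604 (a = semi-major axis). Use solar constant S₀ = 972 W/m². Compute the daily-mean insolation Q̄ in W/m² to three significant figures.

Q̄ ≈ 151 W/m²

Solar declination: sin δ = sin ε · sin λ_s = sin 20.50° × sin 231.9° = -0.27559, so δ = -15.997°.
cos H₀ = −tan(+36.8°) tan(-15.997°) = 0.2145, H₀ = 1.3546 rad.
Bracket: H₀ sin φ sin δ + cos φ cos δ sin H₀ = 1.3546×0.59902×-0.27559 + 0.80073×0.96128×0.97673 = -0.223623 + 0.751814 = 0.528191.
Inverse-square distance factor (a/d)² = 0.9604² = 0.922368.
Q̄ = (S₀/π) × 0.922368 × [bracket] = (972/π) × 0.922368 × 0.528191 = 150.7 W/m².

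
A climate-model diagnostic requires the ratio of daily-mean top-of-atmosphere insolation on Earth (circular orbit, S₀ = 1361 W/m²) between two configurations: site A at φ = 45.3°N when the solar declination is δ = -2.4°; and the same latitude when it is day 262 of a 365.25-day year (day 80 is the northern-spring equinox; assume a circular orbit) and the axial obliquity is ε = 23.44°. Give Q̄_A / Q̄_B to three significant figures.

Q̄_A / Q̄_B ≈ 0.927

— Configuration A (φ=+45.3°):
cos H₀ = −tan(+45.3°) tan(-2.400°) = 0.0424, H₀ = 1.5284 rad.
Bracket: H₀ sin φ sin δ + cos φ cos δ sin H₀ = 1.5284×0.71080×-0.04188 + 0.70339×0.99912×0.99910 = -0.045498 + 0.702139 = 0.656641.
Q̄ = (S₀/π) × [bracket] = (1361/π) × 0.656641 = 284.47 W/m².
— Configuration B (φ=+45.3°):
Solar longitude: λ_s = 360° × (262 − 80)/365.25 = 179.384°.
sin δ = sin 23.44° × sin 179.384° = 0.00428, so δ = +0.245°.
cos H₀ = −tan(+45.3°) tan(+0.245°) = -0.0043, H₀ = 1.5751 rad.
Bracket: H₀ sin φ sin δ + cos φ cos δ sin H₀ = 1.5751×0.71080×0.00428 + 0.70339×0.99999×0.99999 = 0.004792 + 0.703376 = 0.708168.
Q̄ = (S₀/π) × [bracket] = (1361/π) × 0.708168 = 306.79 W/m².
Ratio Q̄_A / Q̄_B = 284.47 / 306.79 = 0.9272.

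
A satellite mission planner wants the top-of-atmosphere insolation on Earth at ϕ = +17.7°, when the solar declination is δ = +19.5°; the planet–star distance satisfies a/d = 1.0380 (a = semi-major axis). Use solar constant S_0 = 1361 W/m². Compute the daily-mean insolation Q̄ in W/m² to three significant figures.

cos h₀ = −tan(+17.7°) tan(+19.500°) = -0.1130, h₀ = 1.6841 rad.
Bracket: h₀ sin ϕ sin δ + cos ϕ cos δ sin h₀ = 1.6841×0.30403×0.33381 + 0.95266×0.94264×0.99359 = 0.170916 + 0.892259 = 1.063175.
Inverse-square distance factor (a/d)² = 1.0380² = 1.077444.
Q̄ = (S_0/π) × 1.077444 × [bracket] = (1361/π) × 1.077444 × 1.063175 = 496.3 W/m².

Q̄ ≈ 496 W/m²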